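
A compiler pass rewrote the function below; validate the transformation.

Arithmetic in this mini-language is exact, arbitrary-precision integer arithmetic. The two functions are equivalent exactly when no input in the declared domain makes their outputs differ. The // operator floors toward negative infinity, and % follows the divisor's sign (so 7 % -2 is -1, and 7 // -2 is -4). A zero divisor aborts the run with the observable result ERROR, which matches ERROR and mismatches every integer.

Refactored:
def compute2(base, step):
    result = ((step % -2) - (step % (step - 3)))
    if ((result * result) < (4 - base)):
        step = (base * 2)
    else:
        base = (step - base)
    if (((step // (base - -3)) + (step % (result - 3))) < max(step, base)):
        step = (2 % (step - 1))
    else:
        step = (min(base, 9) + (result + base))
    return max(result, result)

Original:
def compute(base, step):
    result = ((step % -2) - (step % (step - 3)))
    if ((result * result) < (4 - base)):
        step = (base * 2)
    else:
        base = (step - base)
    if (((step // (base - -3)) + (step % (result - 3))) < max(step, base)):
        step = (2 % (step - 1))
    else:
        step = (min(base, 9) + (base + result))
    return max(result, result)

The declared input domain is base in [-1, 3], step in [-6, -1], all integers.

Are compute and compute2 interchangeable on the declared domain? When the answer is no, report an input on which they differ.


Equivalent — the differences include same computation, different form, yet no declared input distinguishes the two.
Tracing base=1, step=-6: compute: result = 6; ((result * result) < (4 - base)) -> false; base = -7; (((step // (base - -3)) + (step % (result - 3))) < max(step, base)) -> false; step = -8; return 6 | compute2: result = 6; ((result * result) < (4 - base)) -> false; base = -7; (((step // (base - -3)) + (step % (result - 3))) < max(step, base)) -> false; step = -8; return 6 — matching result 6.
Checked all 30 inputs in the declared domain: the outputs agree on every one.
verdict: equivalent


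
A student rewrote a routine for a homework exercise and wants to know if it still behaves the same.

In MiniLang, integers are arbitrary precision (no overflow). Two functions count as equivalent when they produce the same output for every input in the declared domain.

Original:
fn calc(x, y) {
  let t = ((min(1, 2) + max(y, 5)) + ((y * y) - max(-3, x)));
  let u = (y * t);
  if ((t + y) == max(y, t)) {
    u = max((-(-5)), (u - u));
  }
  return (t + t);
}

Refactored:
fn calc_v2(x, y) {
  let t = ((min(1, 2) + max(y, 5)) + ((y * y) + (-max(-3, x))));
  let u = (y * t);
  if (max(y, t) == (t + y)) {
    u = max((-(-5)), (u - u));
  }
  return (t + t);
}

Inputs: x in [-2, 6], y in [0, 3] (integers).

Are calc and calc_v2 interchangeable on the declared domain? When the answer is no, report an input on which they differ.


Behavior is preserved: although arithmetic usage differs, the outputs never diverge.
Tracing x=-2, y=3: calc: t = 17; u = 51; ((t + y) == max(y, t)) -> false; return 34 | calc_v2: t = 17; u = 51; (max(y, t) == (t + y)) -> false; return 34 — matching result 34.
Checked all 36 inputs in the declared domain: the outputs agree on every one.
verdict: equivalent


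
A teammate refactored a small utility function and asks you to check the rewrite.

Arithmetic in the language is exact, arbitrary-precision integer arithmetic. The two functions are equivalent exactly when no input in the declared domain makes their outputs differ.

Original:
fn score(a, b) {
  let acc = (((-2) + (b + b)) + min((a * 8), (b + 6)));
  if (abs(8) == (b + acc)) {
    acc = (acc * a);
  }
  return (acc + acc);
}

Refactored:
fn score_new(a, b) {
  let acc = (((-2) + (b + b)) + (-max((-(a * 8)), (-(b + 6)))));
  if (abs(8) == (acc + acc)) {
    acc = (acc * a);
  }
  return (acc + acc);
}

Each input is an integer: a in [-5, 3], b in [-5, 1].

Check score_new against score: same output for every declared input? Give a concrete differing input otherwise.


On input a=2, b=0, score returns 8 while score_new returns 16.
verdict: not equivalent; witness: a=2, b=0


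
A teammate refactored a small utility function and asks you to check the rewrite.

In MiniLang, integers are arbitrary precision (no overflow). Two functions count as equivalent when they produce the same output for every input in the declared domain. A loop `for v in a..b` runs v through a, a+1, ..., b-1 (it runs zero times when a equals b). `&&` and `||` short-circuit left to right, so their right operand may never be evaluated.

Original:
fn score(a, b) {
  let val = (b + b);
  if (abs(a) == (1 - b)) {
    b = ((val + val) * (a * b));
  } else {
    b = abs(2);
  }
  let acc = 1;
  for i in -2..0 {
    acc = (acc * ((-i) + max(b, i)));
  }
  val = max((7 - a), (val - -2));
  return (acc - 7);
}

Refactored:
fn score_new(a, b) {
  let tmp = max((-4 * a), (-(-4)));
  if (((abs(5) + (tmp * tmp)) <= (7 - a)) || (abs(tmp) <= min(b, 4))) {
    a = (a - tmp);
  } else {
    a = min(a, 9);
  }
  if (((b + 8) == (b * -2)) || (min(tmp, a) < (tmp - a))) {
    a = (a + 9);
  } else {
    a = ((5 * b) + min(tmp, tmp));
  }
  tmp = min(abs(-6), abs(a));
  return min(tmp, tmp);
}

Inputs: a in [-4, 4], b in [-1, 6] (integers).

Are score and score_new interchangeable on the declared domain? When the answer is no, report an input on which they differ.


There is a counterexample at a=-3, b=-1: 5 on one side, 6 on the other.
score: val := -2 | (abs(a) == (1 - b)): false | b := 2 | acc := 1 | iter i=-2: | acc := 4 | iter i=-1: | acc := 12 | val := 10 | result 5
score_new: tmp := 12 | (((abs(5) + (tmp * tmp)) <= (7 - a)) || (abs(tmp) <= min(b, 4))): false | a := -3 | (((b + 8) == (b * -2)) || (min(tmp, a) < (tmp - a))): true | a := 6 | tmp := 6 | result 6
verdict: not equivalent; witness: a=-3, b=-1


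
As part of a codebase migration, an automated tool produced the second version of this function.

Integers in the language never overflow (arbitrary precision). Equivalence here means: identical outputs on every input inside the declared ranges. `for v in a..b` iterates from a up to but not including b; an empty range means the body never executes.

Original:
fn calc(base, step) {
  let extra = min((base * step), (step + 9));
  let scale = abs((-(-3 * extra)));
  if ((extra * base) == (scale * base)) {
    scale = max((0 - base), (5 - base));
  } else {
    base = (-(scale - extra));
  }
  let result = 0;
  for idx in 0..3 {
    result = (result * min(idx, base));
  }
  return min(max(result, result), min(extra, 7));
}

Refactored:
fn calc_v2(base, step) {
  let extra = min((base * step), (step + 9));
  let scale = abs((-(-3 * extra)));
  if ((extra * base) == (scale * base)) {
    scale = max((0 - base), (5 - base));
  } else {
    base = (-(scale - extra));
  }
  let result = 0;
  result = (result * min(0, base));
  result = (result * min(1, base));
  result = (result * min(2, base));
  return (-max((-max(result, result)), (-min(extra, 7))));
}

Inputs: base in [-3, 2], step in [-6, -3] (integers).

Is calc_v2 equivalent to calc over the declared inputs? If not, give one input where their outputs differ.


This is a faithful refactor — arithmetic usage differs, plus loop structure differs, plus constant usage differs, plus local variable names differ, plus statement counts differ, plus min/max/abs usage differs, but the computed results match everywhere.
One worked example (base=0, step=-3) — calc: extra = 0; scale = 0; ((extra * base) == (scale * base)) -> true; scale = 5; result = 0; [idx=0]; result = 0; [idx=1]; result = 0; [idx=2]; result = 0; return 0; calc_v2: extra = 0; scale = 0; ((extra * base) == (scale * base)) -> true; scale = 5; result = 0; result = 0; result = 0; result = 0; return 0; agreement on 0.
Checked all 24 inputs in the declared domain: the outputs agree on every one.
verdict: equivalent


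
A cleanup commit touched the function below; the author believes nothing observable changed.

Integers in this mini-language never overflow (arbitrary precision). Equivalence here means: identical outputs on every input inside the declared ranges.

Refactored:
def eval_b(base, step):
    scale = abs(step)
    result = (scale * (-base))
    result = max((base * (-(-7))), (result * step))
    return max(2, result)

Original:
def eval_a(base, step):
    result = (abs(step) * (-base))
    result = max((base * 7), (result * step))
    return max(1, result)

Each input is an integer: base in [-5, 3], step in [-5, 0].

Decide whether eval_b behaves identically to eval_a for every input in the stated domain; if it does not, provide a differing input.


Take base=-5, step=-5.
eval_a: result=25, then result=-35, then returns 1
eval_b: scale=5, then result=25, then result=-35, then returns 2
1 against 2: the behavior changed.
verdict: not equivalent; witness: base=-5, step=-5


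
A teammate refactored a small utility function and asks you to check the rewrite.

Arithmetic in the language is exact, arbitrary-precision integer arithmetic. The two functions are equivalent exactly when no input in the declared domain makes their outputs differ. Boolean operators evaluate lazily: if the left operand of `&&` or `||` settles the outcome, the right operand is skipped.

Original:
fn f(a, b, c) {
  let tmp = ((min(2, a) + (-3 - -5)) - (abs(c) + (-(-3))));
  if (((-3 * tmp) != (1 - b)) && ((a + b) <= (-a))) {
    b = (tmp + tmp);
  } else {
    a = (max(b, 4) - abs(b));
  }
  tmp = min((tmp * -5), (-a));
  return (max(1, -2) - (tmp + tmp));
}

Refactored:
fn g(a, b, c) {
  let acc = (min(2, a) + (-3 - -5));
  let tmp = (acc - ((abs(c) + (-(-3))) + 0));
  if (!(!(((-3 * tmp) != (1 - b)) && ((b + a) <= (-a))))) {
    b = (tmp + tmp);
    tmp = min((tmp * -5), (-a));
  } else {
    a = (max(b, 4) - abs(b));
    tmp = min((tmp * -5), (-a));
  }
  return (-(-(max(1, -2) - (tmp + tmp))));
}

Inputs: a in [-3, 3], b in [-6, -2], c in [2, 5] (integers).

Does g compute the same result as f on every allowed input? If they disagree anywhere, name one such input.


Reading the diff, among the changes: statement counts differ, and boolean connective usage differs, and arithmetic usage differs, and local variable names differ, and min/max/abs usage differs, and constant usage differs.
Spot check at a=2, b=-6, c=2 — f: tmp = -1; (((-3 * tmp) != (1 - b)) && ((a + b) <= (-a))) -> true; b = -2; tmp = -2; return 5. g: acc = 4; tmp = -1; (!(!(((-3 * tmp) != (1 - b)) && ((b + a) <= (-a))))) -> true; b = -2; tmp = -2; return 5. Both give 5.
Sweeping the whole domain (140 inputs) finds no disagreement.
verdict: equivalent


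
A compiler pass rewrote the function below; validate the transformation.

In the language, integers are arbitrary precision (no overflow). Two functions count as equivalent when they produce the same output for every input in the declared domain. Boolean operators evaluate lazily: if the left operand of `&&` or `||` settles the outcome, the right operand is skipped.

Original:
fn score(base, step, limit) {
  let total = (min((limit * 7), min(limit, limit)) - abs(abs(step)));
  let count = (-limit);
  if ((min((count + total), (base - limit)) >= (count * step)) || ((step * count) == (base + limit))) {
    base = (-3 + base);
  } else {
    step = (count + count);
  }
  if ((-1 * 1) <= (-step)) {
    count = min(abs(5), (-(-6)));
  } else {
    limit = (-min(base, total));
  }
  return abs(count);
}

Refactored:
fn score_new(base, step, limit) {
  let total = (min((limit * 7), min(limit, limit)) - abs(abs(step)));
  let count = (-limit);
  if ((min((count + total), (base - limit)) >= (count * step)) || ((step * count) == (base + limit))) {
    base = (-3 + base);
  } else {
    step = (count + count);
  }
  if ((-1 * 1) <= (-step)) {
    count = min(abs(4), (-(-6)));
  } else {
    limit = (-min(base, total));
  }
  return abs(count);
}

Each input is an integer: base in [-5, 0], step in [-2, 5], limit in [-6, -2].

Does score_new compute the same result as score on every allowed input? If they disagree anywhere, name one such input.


At base=-5, step=-2, limit=-5: score gives 5, score_new gives 4.
verdict: not equivalent; witness: base=-5, step=-2, limit=-5


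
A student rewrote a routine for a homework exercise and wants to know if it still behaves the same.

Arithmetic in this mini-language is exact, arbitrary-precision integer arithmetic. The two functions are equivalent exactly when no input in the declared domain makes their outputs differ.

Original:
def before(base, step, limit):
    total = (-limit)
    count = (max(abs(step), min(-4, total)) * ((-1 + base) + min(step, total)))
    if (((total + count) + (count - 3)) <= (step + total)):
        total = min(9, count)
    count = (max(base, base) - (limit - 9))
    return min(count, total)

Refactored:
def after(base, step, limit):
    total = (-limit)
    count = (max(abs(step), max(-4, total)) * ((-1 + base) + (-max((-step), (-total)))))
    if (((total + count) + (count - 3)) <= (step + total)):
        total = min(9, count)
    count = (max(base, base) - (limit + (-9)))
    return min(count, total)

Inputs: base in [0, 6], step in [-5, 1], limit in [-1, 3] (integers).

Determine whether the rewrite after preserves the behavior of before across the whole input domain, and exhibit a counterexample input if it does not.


The rewrite breaks on base=0, step=0, limit=-1, where the results are 0 and -1.
before: total=1, then count=0, then (((total + count) + (count - 3)) <= (step + total)) is true, then total=0, then count=10, then returns 0
after: total=1, then count=-1, then (((total + count) + (count - 3)) <= (step + total)) is true, then total=-1, then count=10, then returns -1
verdict: not equivalent; witness: base=0, step=0, limit=-1


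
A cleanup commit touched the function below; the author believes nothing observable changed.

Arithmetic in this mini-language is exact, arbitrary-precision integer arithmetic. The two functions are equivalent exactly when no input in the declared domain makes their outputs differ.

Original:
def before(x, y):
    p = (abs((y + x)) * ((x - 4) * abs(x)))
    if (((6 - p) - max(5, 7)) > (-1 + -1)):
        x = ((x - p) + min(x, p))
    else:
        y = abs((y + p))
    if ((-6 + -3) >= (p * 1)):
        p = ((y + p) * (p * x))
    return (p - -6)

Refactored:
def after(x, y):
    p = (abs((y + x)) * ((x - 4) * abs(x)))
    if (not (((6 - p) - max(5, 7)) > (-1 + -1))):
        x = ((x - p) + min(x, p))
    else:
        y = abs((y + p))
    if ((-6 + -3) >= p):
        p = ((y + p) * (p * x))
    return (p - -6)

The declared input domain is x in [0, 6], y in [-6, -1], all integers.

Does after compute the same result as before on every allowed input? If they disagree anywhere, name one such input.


These are not equivalent — on x=1, y=-6 the outputs split (321 vs -84).
before: p := -15 | (((6 - p) - max(5, 7)) > (-1 + -1)): true | x := 1 | ((-6 + -3) >= (p * 1)): true | p := 315 | result 321
after: p := -15 | (not (((6 - p) - max(5, 7)) > (-1 + -1))): false | y := 21 | ((-6 + -3) >= p): true | p := -90 | result -84
verdict: not equivalent; witness: x=1, y=-6


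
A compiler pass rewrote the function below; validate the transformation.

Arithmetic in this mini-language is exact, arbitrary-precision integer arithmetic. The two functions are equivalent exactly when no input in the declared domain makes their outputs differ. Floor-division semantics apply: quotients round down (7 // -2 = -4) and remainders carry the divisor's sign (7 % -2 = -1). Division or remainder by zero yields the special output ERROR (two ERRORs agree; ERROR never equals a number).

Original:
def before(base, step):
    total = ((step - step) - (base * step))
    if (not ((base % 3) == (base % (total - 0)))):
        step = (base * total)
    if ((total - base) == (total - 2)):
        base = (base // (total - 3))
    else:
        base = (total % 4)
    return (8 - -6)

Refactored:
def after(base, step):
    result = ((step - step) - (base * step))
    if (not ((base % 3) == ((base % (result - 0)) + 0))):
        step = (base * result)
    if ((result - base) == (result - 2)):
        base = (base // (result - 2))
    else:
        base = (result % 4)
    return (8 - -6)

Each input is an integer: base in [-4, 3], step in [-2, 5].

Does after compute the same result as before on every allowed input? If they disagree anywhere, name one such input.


These are not equivalent — on base=2, step=-1 the outputs split (14 vs ERROR).
before: total=2, then (not ((base % 3) == (base % (total - 0)))) is true, then step=4, then ((total - base) == (total - 2)) is true, then base=-2, then returns 14
after: result=2, then (not ((base % 3) == ((base % (result - 0)) + 0))) is true, then step=4, then ((result - base) == (result - 2)) is true, then a zero divisor aborts: ERROR
verdict: not equivalent; witness: base=2, step=-1


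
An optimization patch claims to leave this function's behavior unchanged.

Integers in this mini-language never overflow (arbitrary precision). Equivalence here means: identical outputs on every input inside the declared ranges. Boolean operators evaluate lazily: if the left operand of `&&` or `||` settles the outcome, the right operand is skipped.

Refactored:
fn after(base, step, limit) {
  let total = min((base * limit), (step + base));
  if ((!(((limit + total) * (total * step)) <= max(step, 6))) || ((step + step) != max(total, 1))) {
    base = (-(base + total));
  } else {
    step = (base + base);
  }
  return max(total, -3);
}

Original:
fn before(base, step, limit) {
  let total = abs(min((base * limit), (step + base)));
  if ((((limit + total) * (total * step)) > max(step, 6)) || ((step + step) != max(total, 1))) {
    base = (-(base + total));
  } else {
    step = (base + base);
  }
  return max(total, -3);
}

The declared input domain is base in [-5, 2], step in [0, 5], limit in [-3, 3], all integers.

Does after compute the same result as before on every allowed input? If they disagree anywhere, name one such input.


The rewrite breaks on base=-5, step=0, limit=-3, where the results are 5 and -3.
before: total = 5; ((((limit + total) * (total * step)) > max(step, 6)) || ((step + step) != max(total, 1))) -> true; base = 0; return 5
after: total = -5; ((!(((limit + total) * (total * step)) <= max(step, 6))) || ((step + step) != max(total, 1))) -> true; base = 10; return -3
verdict: not equivalent; witness: base=-5, step=0, limit=-3


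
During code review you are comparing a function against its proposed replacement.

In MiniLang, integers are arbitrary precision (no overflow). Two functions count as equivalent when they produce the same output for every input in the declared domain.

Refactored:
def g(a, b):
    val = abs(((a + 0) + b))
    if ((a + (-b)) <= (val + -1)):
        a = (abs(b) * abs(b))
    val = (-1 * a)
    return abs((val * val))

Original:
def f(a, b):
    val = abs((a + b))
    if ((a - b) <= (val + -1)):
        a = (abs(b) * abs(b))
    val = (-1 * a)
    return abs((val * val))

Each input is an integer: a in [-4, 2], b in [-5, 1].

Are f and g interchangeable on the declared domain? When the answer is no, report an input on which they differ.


Differences: arithmetic usage differs; and constant usage differs — yet all 49 inputs agree.
verdict: equivalent


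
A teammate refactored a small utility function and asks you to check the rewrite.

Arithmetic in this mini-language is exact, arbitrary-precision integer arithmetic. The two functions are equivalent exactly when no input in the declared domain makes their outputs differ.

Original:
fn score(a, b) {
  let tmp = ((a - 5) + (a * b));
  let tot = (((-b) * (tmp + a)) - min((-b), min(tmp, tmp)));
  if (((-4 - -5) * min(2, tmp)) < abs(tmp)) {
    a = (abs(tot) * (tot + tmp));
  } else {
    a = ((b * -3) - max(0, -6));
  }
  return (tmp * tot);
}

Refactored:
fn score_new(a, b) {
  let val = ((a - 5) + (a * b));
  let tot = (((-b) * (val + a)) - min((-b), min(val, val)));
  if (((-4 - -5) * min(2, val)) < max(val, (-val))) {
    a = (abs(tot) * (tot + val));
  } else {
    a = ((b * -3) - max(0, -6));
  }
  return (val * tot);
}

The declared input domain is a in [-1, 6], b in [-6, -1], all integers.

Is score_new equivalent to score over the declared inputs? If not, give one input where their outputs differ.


Side by side, the visible changes include: min/max/abs usage differs; also local variable names differ.
One worked example (a=2, b=-3) — score: tmp := -9 | tot := -12 | (((-4 - -5) * min(2, tmp)) < abs(tmp)): true | a := -252 | result 108; score_new: val := -9 | tot := -12 | (((-4 - -5) * min(2, val)) < max(val, (-val))): true | a := -252 | result 108; agreement on 108.
Sweeping the whole domain (48 inputs) finds no disagreement.
verdict: equivalent


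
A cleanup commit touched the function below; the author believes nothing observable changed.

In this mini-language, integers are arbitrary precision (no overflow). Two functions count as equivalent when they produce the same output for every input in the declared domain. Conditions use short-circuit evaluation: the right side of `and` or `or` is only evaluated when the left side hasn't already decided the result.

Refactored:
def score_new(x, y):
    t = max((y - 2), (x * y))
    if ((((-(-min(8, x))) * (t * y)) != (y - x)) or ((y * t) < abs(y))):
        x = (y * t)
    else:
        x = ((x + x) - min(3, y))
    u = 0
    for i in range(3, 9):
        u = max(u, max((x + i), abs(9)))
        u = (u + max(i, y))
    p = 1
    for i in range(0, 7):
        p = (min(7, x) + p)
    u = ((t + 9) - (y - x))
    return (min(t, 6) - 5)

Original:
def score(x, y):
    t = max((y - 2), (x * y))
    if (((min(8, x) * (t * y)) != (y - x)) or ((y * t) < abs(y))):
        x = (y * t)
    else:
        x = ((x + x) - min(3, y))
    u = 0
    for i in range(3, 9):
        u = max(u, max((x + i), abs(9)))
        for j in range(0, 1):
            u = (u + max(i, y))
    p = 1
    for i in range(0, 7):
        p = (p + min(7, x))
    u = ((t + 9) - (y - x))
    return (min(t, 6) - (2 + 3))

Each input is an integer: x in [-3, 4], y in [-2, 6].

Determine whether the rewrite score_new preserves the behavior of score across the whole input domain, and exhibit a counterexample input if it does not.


Reading the diff, among the changes: local variable names differ, constant usage differs, arithmetic usage differs, statement counts differ, loop structure differs.
One worked example (x=2, y=1) — score: t becomes 2; next (((min(8, x) * (t * y)) != (y - x)) or ((y * t) < abs(y))) evaluates to true; next x becomes 2; next u becomes 0; next at i=3:; next u becomes 9; next at j=0:; next u becomes 12; next at i=4:; next u becomes 12; next at j=0:; next u becomes 16; next at i=5:; next u becomes 16; next at j=0:; next u becomes 21; next at i=6:; next u becomes 21; next at j=0:; next u becomes 27; next at i=7:; next u becomes 27; next at j=0:; next u becomes 34; next at i=8:; next u becomes 34; next at j=0:; next u becomes 42; next p becomes 1; next at i=0:; next p becomes 3; next at i=1:; next p becomes 5; next at i=2:; next p becomes 7; next at i=3:; next p becomes 9; next at i=4:; next p becomes 11; next at i=5:; next p becomes 13; next at i=6:; next p becomes 15; next u becomes 12; next final value -3; score_new: t becomes 2; next ((((-(-min(8, x))) * (t * y)) != (y - x)) or ((y * t) < abs(y))) evaluates to true; next x becomes 2; next u becomes 0; next at i=3:; next u becomes 9; next u becomes 12; next at i=4:; next u becomes 12; next u becomes 16; next at i=5:; next u becomes 16; next u becomes 21; next at i=6:; next u becomes 21; next u becomes 27; next at i=7:; next u becomes 27; next u becomes 34; next at i=8:; next u becomes 34; next u becomes 42; next p becomes 1; next at i=0:; next p becomes 3; next at i=1:; next p becomes 5; next at i=2:; next p becomes 7; next at i=3:; next p becomes 9; next at i=4:; next p becomes 11; next at i=5:; next p becomes 13; next at i=6:; next p becomes 15; next u becomes 12; next final value -3; agreement on -3.
Checked all 72 inputs in the declared domain: the outputs agree on every one.
verdict: equivalent


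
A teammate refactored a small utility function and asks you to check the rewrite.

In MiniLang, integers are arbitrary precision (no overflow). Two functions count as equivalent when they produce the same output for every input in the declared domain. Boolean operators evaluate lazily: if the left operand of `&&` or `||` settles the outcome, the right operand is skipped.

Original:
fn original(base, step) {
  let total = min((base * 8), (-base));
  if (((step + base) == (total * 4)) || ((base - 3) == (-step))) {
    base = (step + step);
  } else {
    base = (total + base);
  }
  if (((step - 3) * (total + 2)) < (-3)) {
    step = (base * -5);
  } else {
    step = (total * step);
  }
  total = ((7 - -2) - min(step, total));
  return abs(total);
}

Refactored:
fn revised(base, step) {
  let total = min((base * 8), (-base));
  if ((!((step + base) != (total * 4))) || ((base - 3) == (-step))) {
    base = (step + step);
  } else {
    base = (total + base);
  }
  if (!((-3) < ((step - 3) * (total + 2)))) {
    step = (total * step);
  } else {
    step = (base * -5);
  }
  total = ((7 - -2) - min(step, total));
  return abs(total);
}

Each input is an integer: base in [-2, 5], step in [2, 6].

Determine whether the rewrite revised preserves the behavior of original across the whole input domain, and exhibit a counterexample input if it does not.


Not equivalent: base=-2, step=2 separates them (41 vs 25).
original: total := -16 | (((step + base) == (total * 4)) || ((base - 3) == (-step))): false | base := -18 | (((step - 3) * (total + 2)) < (-3)): false | step := -32 | total := 41 | result 41
revised: total := -16 | ((!((step + base) != (total * 4))) || ((base - 3) == (-step))): false | base := -18 | (!((-3) < ((step - 3) * (total + 2)))): false | step := 90 | total := 25 | result 25
verdict: not equivalent; witness: base=-2, step=2


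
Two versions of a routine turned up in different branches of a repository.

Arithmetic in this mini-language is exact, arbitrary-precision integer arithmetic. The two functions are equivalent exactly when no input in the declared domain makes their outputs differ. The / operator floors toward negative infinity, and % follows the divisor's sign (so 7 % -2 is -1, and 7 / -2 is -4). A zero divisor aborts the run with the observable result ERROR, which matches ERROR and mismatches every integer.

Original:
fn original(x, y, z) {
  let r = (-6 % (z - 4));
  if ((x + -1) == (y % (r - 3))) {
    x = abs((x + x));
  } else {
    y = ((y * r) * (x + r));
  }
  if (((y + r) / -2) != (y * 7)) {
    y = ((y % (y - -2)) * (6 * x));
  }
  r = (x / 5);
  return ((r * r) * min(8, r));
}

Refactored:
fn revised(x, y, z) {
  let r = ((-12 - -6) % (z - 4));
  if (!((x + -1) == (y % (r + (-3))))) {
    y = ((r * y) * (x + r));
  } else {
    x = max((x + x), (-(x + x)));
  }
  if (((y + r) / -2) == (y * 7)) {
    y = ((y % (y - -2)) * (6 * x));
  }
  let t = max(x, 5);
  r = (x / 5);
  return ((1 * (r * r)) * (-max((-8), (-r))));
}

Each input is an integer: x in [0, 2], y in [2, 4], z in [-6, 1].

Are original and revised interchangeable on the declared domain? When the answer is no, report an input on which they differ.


x=2, y=2, z=-1 yields ERROR from original but 0 from revised.
verdict: not equivalent; witness: x=2, y=2, z=-1


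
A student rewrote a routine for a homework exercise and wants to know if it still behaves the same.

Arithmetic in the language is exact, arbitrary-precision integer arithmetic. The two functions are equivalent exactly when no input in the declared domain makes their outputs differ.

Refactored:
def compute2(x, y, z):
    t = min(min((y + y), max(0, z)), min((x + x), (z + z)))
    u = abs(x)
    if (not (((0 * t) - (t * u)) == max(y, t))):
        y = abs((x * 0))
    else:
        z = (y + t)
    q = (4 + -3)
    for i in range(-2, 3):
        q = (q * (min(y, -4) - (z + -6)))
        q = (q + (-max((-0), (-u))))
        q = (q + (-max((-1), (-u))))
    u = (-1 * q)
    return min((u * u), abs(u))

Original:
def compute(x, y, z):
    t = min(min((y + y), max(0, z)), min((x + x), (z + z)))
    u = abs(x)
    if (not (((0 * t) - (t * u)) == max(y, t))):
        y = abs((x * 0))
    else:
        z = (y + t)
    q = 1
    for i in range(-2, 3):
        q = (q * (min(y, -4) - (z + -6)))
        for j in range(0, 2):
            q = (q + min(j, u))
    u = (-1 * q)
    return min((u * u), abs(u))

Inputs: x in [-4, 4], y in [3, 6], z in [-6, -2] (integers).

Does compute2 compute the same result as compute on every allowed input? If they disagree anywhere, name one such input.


Side by side, the visible changes include: constant usage differs; and local variable names differ; and loop structure differs; and arithmetic usage differs; and min/max/abs usage differs.
Tracing x=-4, y=4, z=-3: compute: t = -8; u = 4; (not (((0 * t) - (t * u)) == max(y, t))) -> true; y = 0; q = 1; [i=-2]; q = 5; [j=0]; q = 5; [j=1]; q = 6; [i=-1]; q = 30; [j=0]; q = 30; [j=1]; q = 31; [i=0]; q = 155; [j=0]; q = 155; [j=1]; q = 156; [i=1]; q = 780; [j=0]; q = 780; [j=1]; q = 781; [i=2]; q = 3905; [j=0]; q = 3905; [j=1]; q = 3906; u = -3906; return 3906 | compute2: t = -8; u = 4; (not (((0 * t) - (t * u)) == max(y, t))) -> true; y = 0; q = 1; [i=-2]; q = 5; q = 5; q = 6; [i=-1]; q = 30; q = 30; q = 31; [i=0]; q = 155; q = 155; q = 156; [i=1]; q = 780; q = 780; q = 781; [i=2]; q = 3905; q = 3905; q = 3906; u = -3906; return 3906 — matching result 3906.
An exhaustive pass over the 180 declared inputs shows identical outputs.
verdict: equivalent


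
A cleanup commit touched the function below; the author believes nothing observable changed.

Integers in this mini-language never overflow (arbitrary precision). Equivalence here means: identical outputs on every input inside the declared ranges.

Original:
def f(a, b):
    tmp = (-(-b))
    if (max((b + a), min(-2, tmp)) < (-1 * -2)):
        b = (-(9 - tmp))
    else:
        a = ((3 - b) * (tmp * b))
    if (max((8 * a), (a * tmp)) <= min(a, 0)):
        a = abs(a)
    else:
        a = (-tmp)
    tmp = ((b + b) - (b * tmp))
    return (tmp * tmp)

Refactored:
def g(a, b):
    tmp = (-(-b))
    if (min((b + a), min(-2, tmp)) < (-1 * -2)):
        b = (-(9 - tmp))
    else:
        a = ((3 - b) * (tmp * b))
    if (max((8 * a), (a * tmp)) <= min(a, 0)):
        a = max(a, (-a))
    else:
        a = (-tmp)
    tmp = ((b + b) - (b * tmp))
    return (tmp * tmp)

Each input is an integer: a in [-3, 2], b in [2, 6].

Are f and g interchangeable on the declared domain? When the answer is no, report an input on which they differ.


Try a=-3, b=5.
f: tmp = 5; (max((b + a), min(-2, tmp)) < (-1 * -2)) -> false; a = -50; (max((8 * a), (a * tmp)) <= min(a, 0)) -> true; a = 50; tmp = -15; return 225
g: tmp = 5; (min((b + a), min(-2, tmp)) < (-1 * -2)) -> true; b = -4; (max((8 * a), (a * tmp)) <= min(a, 0)) -> true; a = 3; tmp = 12; return 144
225 against 144: the behavior changed.
verdict: not equivalent; witness: a=-3, b=5


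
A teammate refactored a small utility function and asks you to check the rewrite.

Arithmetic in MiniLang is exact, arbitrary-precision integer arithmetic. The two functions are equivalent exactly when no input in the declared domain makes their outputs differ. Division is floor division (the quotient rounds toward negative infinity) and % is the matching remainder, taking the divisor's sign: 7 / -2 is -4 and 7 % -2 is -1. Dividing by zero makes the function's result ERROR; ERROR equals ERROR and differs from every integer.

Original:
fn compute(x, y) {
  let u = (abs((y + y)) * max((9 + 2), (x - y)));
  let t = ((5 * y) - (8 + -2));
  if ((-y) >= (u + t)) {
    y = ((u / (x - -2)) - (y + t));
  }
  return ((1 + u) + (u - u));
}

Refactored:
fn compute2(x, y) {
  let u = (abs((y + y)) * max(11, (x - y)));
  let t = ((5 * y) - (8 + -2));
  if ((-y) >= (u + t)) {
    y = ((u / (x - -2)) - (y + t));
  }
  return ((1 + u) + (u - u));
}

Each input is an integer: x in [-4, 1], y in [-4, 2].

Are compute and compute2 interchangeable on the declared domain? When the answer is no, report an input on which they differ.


Reading the diff, among the changes: arithmetic usage differs, and constant usage differs.
One worked example (x=-4, y=2) — compute: u becomes 44; next t becomes 4; next ((-y) >= (u + t)) evaluates to false; next final value 45; compute2: u becomes 44; next t becomes 4; next ((-y) >= (u + t)) evaluates to false; next final value 45; agreement on 45.
Checked all 42 inputs in the declared domain: the outputs agree on every one.
verdict: equivalent


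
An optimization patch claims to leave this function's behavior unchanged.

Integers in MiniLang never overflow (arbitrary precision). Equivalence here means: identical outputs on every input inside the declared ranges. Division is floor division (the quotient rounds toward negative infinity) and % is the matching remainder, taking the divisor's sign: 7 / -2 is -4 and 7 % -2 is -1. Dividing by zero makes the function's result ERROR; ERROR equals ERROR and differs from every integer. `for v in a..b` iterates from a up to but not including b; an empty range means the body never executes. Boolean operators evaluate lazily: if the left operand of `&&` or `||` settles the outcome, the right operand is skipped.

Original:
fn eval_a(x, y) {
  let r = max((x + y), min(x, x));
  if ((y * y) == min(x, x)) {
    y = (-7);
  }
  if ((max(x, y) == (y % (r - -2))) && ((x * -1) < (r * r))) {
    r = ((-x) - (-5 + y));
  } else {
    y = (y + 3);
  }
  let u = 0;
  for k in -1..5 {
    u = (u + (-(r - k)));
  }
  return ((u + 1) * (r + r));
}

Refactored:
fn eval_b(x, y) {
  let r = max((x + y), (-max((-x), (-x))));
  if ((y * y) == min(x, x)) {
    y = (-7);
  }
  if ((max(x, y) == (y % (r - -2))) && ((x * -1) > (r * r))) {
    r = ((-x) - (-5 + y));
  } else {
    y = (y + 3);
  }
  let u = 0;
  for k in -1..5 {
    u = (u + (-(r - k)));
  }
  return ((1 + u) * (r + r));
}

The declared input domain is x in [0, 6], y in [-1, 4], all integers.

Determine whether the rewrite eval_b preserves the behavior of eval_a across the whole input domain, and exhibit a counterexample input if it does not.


Take x=0, y=1.
eval_a: r := 1 | ((y * y) == min(x, x)): false | ((max(x, y) == (y % (r - -2))) && ((x * -1) < (r * r))): true | r := 4 | u := 0 | iter k=-1: | u := -5 | iter k=0: | u := -9 | iter k=1: | u := -12 | iter k=2: | u := -14 | iter k=3: | u := -15 | iter k=4: | u := -15 | result -112
eval_b: r := 1 | ((y * y) == min(x, x)): false | ((max(x, y) == (y % (r - -2))) && ((x * -1) > (r * r))): false | y := 4 | u := 0 | iter k=-1: | u := -2 | iter k=0: | u := -3 | iter k=1: | u := -3 | iter k=2: | u := -2 | iter k=3: | u := 0 | iter k=4: | u := 3 | result 8
-112 against 8: the behavior changed.
verdict: not equivalent; witness: x=0, y=1


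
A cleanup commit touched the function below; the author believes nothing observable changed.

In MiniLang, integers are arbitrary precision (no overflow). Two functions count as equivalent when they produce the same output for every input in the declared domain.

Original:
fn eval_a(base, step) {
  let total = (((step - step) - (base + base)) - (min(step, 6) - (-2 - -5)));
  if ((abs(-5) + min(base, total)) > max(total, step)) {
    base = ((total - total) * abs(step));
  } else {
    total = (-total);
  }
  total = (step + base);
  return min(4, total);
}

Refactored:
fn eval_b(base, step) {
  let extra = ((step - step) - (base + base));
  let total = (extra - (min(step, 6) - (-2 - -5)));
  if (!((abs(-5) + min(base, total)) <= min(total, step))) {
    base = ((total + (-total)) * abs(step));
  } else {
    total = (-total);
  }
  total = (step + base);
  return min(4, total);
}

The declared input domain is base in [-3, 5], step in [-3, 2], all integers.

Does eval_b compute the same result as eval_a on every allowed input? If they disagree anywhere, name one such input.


Evaluate both at base=-3, step=-3.
eval_a: total := 12 | ((abs(-5) + min(base, total)) > max(total, step)): false | total := -12 | total := -6 | result -6
eval_b: extra := 6 | total := 12 | (!((abs(-5) + min(base, total)) <= min(total, step))): true | base := 0 | total := -3 | result -3
-6 against -3: the behavior changed.
verdict: not equivalent; witness: base=-3, step=-3


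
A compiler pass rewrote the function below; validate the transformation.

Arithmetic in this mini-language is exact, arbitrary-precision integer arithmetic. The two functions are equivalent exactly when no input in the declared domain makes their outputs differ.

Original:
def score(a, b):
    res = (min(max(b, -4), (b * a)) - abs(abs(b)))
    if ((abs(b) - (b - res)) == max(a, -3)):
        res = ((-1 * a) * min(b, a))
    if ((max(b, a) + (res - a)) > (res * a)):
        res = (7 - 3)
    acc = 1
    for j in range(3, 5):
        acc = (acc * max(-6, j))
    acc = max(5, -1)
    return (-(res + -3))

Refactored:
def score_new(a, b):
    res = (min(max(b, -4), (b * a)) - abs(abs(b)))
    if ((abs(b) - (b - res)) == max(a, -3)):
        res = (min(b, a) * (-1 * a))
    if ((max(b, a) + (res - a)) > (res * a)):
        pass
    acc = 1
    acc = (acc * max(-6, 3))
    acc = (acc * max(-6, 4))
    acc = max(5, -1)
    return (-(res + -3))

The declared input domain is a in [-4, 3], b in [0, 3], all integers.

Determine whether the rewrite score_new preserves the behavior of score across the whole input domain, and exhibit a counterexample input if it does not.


At a=-4, b=0: score gives -1, score_new gives 3.
verdict: not equivalent; witness: a=-4, b=0


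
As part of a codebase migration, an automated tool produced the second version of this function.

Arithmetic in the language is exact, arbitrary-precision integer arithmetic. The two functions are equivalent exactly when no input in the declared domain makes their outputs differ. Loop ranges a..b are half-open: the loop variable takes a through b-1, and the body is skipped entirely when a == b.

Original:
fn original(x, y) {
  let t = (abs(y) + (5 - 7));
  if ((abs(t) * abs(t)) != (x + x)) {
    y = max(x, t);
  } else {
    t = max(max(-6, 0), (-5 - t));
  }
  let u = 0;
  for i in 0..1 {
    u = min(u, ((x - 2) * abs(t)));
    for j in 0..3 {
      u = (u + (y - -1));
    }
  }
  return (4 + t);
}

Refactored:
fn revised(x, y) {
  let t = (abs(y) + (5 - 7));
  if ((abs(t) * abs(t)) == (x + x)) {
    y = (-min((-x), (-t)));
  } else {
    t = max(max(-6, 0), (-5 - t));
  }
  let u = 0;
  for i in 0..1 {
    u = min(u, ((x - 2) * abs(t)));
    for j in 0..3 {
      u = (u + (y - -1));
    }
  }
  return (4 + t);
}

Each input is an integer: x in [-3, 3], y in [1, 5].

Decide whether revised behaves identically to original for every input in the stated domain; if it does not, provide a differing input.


These are not equivalent — on x=-3, y=1 the outputs split (3 vs 4).
original: t becomes -1; next ((abs(t) * abs(t)) != (x + x)) evaluates to true; next y becomes -1; next u becomes 0; next at i=0:; next u becomes -5; next at j=0:; next u becomes -5; next at j=1:; next u becomes -5; next at j=2:; next u becomes -5; next final value 3
revised: t becomes -1; next ((abs(t) * abs(t)) == (x + x)) evaluates to false; next t becomes 0; next u becomes 0; next at i=0:; next u becomes 0; next at j=0:; next u becomes 2; next at j=1:; next u becomes 4; next at j=2:; next u becomes 6; next final value 4
verdict: not equivalent; witness: x=-3, y=1


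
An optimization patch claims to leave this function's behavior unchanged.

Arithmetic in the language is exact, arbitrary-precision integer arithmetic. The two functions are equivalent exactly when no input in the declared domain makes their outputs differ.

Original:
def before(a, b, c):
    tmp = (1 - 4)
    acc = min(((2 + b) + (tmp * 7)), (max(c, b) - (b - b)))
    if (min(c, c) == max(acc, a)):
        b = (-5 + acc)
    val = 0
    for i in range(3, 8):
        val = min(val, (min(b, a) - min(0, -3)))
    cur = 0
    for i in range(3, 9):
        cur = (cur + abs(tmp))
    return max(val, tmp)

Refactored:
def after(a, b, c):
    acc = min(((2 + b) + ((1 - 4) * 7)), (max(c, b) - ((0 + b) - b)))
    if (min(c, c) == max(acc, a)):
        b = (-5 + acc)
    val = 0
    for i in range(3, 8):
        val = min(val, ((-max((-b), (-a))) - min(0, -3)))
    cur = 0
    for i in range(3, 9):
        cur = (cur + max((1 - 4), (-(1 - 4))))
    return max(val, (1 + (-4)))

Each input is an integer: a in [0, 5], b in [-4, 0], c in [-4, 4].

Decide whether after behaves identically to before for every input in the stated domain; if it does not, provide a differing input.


Side by side, the visible changes include: arithmetic usage differs; and local variable names differ; and constant usage differs; and statement counts differ; and min/max/abs usage differs.
As a probe, take a=0, b=-3, c=0: before runs tmp becomes -3; next acc becomes -22; next (min(c, c) == max(acc, a)) evaluates to true; next b becomes -27; next val becomes 0; next at i=3:; next val becomes -24; next at i=4:; next val becomes -24; next at i=5:; next val becomes -24; next at i=6:; next val becomes -24; next at i=7:; next val becomes -24; next cur becomes 0; next at i=3:; next cur becomes 3; next at i=4:; next cur becomes 6; next at i=5:; next cur becomes 9; next at i=6:; next cur becomes 12; next at i=7:; next cur becomes 15; next at i=8:; next cur becomes 18; next final value -3; after runs acc becomes -22; next (min(c, c) == max(acc, a)) evaluates to true; next b becomes -27; next val becomes 0; next at i=3:; next val becomes -24; next at i=4:; next val becomes -24; next at i=5:; next val becomes -24; next at i=6:; next val becomes -24; next at i=7:; next val becomes -24; next cur becomes 0; next at i=3:; next cur becomes 3; next at i=4:; next cur becomes 6; next at i=5:; next cur becomes 9; next at i=6:; next cur becomes 12; next at i=7:; next cur becomes 15; next at i=8:; next cur becomes 18; next final value -3; both end at -3.
An exhaustive pass over the 270 declared inputs shows identical outputs.
verdict: equivalent
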